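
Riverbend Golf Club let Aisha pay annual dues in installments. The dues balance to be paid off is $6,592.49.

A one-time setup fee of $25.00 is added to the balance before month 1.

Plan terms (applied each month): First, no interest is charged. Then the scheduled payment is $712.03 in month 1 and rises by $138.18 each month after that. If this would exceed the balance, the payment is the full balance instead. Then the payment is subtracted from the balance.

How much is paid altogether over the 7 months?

$6,617.49

Month 1: opening $6,617.49; payment $712.03; balance $5,905.46
Month 2: opening $5,905.46; payment $850.21; balance $5,055.25
Month 3: opening $5,055.25; payment $988.39; balance $4,066.86
Month 4: opening $4,066.86; payment $1,126.57; balance $2,940.29
Month 5: opening $2,940.29; payment $1,264.75; balance $1,675.54
Month 6: opening $1,675.54; payment $1,402.93; balance $272.61
Month 7: opening $272.61; payment $272.61; balance $0.00
Total paid: $6,617.49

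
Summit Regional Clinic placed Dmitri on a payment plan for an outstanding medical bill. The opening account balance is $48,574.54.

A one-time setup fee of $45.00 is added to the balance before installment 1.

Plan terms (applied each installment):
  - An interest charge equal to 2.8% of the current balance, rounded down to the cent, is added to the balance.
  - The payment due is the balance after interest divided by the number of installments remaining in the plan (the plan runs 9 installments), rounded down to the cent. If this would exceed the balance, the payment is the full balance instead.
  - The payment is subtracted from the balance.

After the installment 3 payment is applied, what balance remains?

$35,212.66

Installment 1: $48,619.54 +$1,361.34 interest = $49,980.88; pay $5,553.43 → $44,427.45
Installment 2: $44,427.45 +$1,243.96 interest = $45,671.41; pay $5,708.92 → $39,962.49
Installment 3: $39,962.49 +$1,118.94 interest = $41,081.43; pay $5,868.77 → $35,212.66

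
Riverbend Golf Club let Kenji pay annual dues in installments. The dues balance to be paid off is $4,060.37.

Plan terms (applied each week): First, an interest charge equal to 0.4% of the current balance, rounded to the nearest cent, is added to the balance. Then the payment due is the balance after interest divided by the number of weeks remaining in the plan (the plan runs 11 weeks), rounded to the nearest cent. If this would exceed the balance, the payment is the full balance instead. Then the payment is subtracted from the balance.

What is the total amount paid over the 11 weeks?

# | Opening | Interest | Payment | End bal
1 | $4,060.37 | $16.24 | $370.60 | $3,706.01
2 | $3,706.01 | $14.82 | $372.08 | $3,348.75
3 | $3,348.75 | $13.40 | $373.57 | $2,988.58
4 | $2,988.58 | $11.95 | $375.07 | $2,625.46
5 | $2,625.46 | $10.50 | $376.57 | $2,259.39
6 | $2,259.39 | $9.04 | $378.07 | $1,890.36
7 | $1,890.36 | $7.56 | $379.58 | $1,518.34
8 | $1,518.34 | $6.07 | $381.10 | $1,143.31
9 | $1,143.31 | $4.57 | $382.63 | $765.25
10 | $765.25 | $3.06 | $384.16 | $384.15
11 | $384.15 | $1.54 | $385.69 | $0.00
Total paid: $4,159.12

$4,159.12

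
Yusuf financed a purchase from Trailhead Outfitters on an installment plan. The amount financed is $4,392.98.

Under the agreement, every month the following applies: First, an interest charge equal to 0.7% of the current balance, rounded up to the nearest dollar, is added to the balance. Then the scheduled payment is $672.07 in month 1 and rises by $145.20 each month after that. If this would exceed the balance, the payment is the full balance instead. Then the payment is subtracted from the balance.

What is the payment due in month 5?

$934.50

Month 1: opening $4,392.98; interest $31.00 → $4,423.98; payment $672.07; balance $3,751.91
Month 2: opening $3,751.91; interest $27.00 → $3,778.91; payment $817.27; balance $2,961.64
Month 3: opening $2,961.64; interest $21.00 → $2,982.64; payment $962.47; balance $2,020.17
Month 4: opening $2,020.17; interest $15.00 → $2,035.17; payment $1,107.67; balance $927.50
Month 5: opening $927.50; interest $7.00 → $934.50; payment $934.50; balance $0.00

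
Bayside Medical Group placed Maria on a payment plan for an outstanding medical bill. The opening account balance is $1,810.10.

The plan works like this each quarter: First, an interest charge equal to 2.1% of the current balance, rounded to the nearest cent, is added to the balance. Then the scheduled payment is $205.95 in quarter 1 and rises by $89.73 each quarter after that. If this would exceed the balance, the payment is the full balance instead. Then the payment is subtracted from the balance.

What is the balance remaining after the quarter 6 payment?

# | Opening | Interest | Payment | End bal
1 | $1,810.10 | $38.01 | $205.95 | $1,642.16
2 | $1,642.16 | $34.49 | $295.68 | $1,380.97
3 | $1,380.97 | $29.00 | $385.41 | $1,024.56
4 | $1,024.56 | $21.52 | $475.14 | $570.94
5 | $570.94 | $11.99 | $564.87 | $18.06
6 | $18.06 | $0.38 | $18.44 | $0.00

$0.00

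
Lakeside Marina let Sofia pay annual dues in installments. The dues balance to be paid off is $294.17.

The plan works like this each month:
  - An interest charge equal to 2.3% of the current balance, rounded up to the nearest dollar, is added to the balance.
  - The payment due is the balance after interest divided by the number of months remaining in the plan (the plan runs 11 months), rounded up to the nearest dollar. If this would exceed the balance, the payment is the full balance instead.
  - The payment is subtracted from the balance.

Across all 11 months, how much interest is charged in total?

Month 1: $294.17 +$7.00 interest = $301.17; pay $28.00 → $273.17
Month 2: $273.17 +$7.00 interest = $280.17; pay $29.00 → $251.17
Month 3: $251.17 +$6.00 interest = $257.17; pay $29.00 → $228.17
Month 4: $228.17 +$6.00 interest = $234.17; pay $30.00 → $204.17
Month 5: $204.17 +$5.00 interest = $209.17; pay $30.00 → $179.17
Month 6: $179.17 +$5.00 interest = $184.17; pay $31.00 → $153.17
Month 7: $153.17 +$4.00 interest = $157.17; pay $32.00 → $125.17
Month 8: $125.17 +$3.00 interest = $128.17; pay $33.00 → $95.17
Month 9: $95.17 +$3.00 interest = $98.17; pay $33.00 → $65.17
Month 10: $65.17 +$2.00 interest = $67.17; pay $34.00 → $33.17
Month 11: $33.17 +$1.00 interest = $34.17; pay $34.17 → $0.00
Total interest: $7.00 + $7.00 + $6.00 + $6.00 + $5.00 + $5.00 + $4.00 + $3.00 + $3.00 + $2.00 + $1.00 = $49.00

$49.00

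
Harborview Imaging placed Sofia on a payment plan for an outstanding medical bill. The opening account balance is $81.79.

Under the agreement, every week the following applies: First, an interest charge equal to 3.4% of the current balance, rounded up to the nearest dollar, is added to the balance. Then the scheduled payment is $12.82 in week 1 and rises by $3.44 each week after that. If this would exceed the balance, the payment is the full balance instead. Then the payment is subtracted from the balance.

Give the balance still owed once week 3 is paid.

# | Opening | Interest | Payment | End bal
1 | $81.79 | $3.00 | $12.82 | $71.97
2 | $71.97 | $3.00 | $16.26 | $58.71
3 | $58.71 | $2.00 | $19.70 | $41.01

$41.01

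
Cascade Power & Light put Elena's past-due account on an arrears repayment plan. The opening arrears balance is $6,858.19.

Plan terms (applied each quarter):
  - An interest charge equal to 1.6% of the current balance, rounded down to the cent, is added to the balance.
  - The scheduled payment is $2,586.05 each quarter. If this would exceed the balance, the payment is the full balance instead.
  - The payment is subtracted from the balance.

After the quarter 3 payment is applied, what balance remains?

# | Opening | Interest | Payment | End bal
1 | $6,858.19 | $109.73 | $2,586.05 | $4,381.87
2 | $4,381.87 | $70.10 | $2,586.05 | $1,865.92
3 | $1,865.92 | $29.85 | $1,895.77 | $0.00

$0.00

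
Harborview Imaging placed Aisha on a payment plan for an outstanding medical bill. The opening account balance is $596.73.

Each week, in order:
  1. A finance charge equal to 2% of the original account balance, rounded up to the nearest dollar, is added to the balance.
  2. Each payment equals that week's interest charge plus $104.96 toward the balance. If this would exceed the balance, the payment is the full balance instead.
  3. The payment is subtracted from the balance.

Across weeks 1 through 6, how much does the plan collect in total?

$668.73

Week 1: opening $596.73; interest $12.00 → $608.73; payment $116.96; balance $491.77
Week 2: opening $491.77; interest $12.00 → $503.77; payment $116.96; balance $386.81
Week 3: opening $386.81; interest $12.00 → $398.81; payment $116.96; balance $281.85
Week 4: opening $281.85; interest $12.00 → $293.85; payment $116.96; balance $176.89
Week 5: opening $176.89; interest $12.00 → $188.89; payment $116.96; balance $71.93
Week 6: opening $71.93; interest $12.00 → $83.93; payment $83.93; balance $0.00
Total paid: $668.73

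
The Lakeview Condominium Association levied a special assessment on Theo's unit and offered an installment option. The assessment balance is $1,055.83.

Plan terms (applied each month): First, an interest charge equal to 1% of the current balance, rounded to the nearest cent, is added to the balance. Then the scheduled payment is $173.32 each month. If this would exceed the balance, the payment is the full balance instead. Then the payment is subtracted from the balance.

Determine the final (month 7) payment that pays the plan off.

Month 1: opening $1,055.83; interest $10.56 → $1,066.39; payment $173.32; balance $893.07
Month 2: opening $893.07; interest $8.93 → $902.00; payment $173.32; balance $728.68
Month 3: opening $728.68; interest $7.29 → $735.97; payment $173.32; balance $562.65
Month 4: opening $562.65; interest $5.63 → $568.28; payment $173.32; balance $394.96
Month 5: opening $394.96; interest $3.95 → $398.91; payment $173.32; balance $225.59
Month 6: opening $225.59; interest $2.26 → $227.85; payment $173.32; balance $54.53
Month 7: opening $54.53; interest $0.55 → $55.08; payment $55.08; balance $0.00

$55.08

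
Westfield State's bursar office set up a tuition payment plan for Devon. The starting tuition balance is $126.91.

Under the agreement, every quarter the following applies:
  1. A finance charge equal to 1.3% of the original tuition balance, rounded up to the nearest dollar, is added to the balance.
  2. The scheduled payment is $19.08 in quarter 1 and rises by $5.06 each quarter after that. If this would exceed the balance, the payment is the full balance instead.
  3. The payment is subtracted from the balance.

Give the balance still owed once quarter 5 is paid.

# | Opening | Interest | Payment | End bal
1 | $126.91 | $2.00 | $19.08 | $109.83
2 | $109.83 | $2.00 | $24.14 | $87.69
3 | $87.69 | $2.00 | $29.20 | $60.49
4 | $60.49 | $2.00 | $34.26 | $28.23
5 | $28.23 | $2.00 | $30.23 | $0.00

$0.00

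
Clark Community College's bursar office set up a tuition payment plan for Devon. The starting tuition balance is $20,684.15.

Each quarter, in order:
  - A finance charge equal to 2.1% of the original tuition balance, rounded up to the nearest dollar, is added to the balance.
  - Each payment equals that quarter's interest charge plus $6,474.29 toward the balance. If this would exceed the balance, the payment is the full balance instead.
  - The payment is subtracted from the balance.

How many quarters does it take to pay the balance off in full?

4

Quarter 1: opening $20,684.15; interest $435.00 → $21,119.15; payment $6,909.29; balance $14,209.86
Quarter 2: opening $14,209.86; interest $435.00 → $14,644.86; payment $6,909.29; balance $7,735.57
Quarter 3: opening $7,735.57; interest $435.00 → $8,170.57; payment $6,909.29; balance $1,261.28
Quarter 4: opening $1,261.28; interest $435.00 → $1,696.28; payment $1,696.28; balance $0.00
Balance reaches $0.00 in quarter 4.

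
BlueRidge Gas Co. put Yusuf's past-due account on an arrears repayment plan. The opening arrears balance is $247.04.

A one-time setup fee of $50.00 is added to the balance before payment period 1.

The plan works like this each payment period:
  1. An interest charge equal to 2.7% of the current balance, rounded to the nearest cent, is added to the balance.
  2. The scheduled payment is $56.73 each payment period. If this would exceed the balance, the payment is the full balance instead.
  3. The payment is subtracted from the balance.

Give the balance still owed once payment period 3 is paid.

Payment period 1: opening $297.04; interest $8.02 → $305.06; payment $56.73; balance $248.33
Payment period 2: opening $248.33; interest $6.70 → $255.03; payment $56.73; balance $198.30
Payment period 3: opening $198.30; interest $5.35 → $203.65; payment $56.73; balance $146.92

$146.92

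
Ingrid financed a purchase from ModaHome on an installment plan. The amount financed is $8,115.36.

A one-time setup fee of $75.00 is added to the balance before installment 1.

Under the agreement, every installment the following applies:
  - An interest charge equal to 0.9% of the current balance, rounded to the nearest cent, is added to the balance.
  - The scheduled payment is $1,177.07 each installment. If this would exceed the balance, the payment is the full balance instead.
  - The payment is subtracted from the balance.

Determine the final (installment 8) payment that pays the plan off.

$257.46

Installment 1: $8,190.36 +$73.71 interest = $8,264.07; pay $1,177.07 → $7,087.00
Installment 2: $7,087.00 +$63.78 interest = $7,150.78; pay $1,177.07 → $5,973.71
Installment 3: $5,973.71 +$53.76 interest = $6,027.47; pay $1,177.07 → $4,850.40
Installment 4: $4,850.40 +$43.65 interest = $4,894.05; pay $1,177.07 → $3,716.98
Installment 5: $3,716.98 +$33.45 interest = $3,750.43; pay $1,177.07 → $2,573.36
Installment 6: $2,573.36 +$23.16 interest = $2,596.52; pay $1,177.07 → $1,419.45
Installment 7: $1,419.45 +$12.78 interest = $1,432.23; pay $1,177.07 → $255.16
Installment 8: $255.16 +$2.30 interest = $257.46; pay $257.46 → $0.00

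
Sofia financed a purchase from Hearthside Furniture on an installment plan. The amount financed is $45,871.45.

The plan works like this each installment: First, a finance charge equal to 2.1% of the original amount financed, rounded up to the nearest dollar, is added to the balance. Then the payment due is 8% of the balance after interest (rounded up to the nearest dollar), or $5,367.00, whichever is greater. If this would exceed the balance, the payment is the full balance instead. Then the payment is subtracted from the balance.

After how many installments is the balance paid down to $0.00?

Installment 1: opening $45,871.45; interest $964.00 → $46,835.45; payment $5,367.00; balance $41,468.45
Installment 2: opening $41,468.45; interest $964.00 → $42,432.45; payment $5,367.00; balance $37,065.45
Installment 3: opening $37,065.45; interest $964.00 → $38,029.45; payment $5,367.00; balance $32,662.45
Installment 4: opening $32,662.45; interest $964.00 → $33,626.45; payment $5,367.00; balance $28,259.45
Installment 5: opening $28,259.45; interest $964.00 → $29,223.45; payment $5,367.00; balance $23,856.45
Installment 6: opening $23,856.45; interest $964.00 → $24,820.45; payment $5,367.00; balance $19,453.45
Installment 7: opening $19,453.45; interest $964.00 → $20,417.45; payment $5,367.00; balance $15,050.45
Installment 8: opening $15,050.45; interest $964.00 → $16,014.45; payment $5,367.00; balance $10,647.45
Installment 9: opening $10,647.45; interest $964.00 → $11,611.45; payment $5,367.00; balance $6,244.45
Installment 10: opening $6,244.45; interest $964.00 → $7,208.45; payment $5,367.00; balance $1,841.45
Installment 11: opening $1,841.45; interest $964.00 → $2,805.45; payment $2,805.45; balance $0.00
Balance reaches $0.00 in installment 11.

11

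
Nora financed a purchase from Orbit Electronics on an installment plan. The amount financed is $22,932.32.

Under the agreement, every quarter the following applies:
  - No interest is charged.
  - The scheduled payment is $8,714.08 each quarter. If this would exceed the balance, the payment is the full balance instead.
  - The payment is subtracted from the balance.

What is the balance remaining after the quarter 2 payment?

Quarter 1: $22,932.32 − $8,714.08 → $14,218.24
Quarter 2: $14,218.24 − $8,714.08 → $5,504.16

$5,504.16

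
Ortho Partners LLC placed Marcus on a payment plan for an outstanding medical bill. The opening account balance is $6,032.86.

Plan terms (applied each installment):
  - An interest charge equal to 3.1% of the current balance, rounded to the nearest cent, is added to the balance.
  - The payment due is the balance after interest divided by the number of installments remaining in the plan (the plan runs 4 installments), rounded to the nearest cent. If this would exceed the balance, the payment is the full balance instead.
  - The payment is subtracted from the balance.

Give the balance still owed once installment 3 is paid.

$1,652.87

Installment 1: $6,032.86 +$187.02 interest = $6,219.88; pay $1,554.97 → $4,664.91
Installment 2: $4,664.91 +$144.61 interest = $4,809.52; pay $1,603.17 → $3,206.35
Installment 3: $3,206.35 +$99.40 interest = $3,305.75; pay $1,652.88 → $1,652.87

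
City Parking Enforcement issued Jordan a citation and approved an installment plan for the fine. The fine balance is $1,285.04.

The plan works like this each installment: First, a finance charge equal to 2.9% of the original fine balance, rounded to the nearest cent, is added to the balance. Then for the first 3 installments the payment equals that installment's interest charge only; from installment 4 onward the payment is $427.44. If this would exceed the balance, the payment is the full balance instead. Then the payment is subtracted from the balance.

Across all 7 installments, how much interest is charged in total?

$260.89

# | Opening | Interest | Payment | End bal
1 | $1,285.04 | $37.27 | $37.27 | $1,285.04
2 | $1,285.04 | $37.27 | $37.27 | $1,285.04
3 | $1,285.04 | $37.27 | $37.27 | $1,285.04
4 | $1,285.04 | $37.27 | $427.44 | $894.87
5 | $894.87 | $37.27 | $427.44 | $504.70
6 | $504.70 | $37.27 | $427.44 | $114.53
7 | $114.53 | $37.27 | $151.80 | $0.00
Total interest: $37.27 + $37.27 + $37.27 + $37.27 + $37.27 + $37.27 + $37.27 = $260.89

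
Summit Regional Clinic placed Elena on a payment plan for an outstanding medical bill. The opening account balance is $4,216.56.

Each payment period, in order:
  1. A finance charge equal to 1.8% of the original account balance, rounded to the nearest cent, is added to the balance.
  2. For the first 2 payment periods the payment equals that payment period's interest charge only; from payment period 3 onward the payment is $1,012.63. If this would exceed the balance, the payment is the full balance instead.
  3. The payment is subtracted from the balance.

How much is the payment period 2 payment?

$75.90

# | Opening | Interest | Payment | End bal
1 | $4,216.56 | $75.90 | $75.90 | $4,216.56
2 | $4,216.56 | $75.90 | $75.90 | $4,216.56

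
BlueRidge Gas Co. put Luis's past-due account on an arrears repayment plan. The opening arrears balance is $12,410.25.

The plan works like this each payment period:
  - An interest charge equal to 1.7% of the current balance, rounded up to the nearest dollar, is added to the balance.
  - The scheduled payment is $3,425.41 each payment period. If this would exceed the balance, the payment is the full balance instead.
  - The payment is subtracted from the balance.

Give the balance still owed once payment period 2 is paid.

$5,927.43

# | Opening | Interest | Payment | End bal
1 | $12,410.25 | $211.00 | $3,425.41 | $9,195.84
2 | $9,195.84 | $157.00 | $3,425.41 | $5,927.43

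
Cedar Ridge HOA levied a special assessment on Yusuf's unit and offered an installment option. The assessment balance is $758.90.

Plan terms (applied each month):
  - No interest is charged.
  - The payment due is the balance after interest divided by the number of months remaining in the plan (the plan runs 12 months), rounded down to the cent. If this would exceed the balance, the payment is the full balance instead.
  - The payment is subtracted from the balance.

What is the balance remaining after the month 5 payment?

$442.70

# | Opening | Payment | End bal
1 | $758.90 | $63.24 | $695.66
2 | $695.66 | $63.24 | $632.42
3 | $632.42 | $63.24 | $569.18
4 | $569.18 | $63.24 | $505.94
5 | $505.94 | $63.24 | $442.70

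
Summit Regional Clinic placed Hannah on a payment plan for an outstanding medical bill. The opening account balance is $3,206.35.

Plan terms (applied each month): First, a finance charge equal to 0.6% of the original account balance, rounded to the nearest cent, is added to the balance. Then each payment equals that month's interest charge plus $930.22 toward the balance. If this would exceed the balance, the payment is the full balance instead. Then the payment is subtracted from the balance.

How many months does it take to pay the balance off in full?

4

Month 1: opening $3,206.35; interest $19.24 → $3,225.59; payment $949.46; balance $2,276.13
Month 2: opening $2,276.13; interest $19.24 → $2,295.37; payment $949.46; balance $1,345.91
Month 3: opening $1,345.91; interest $19.24 → $1,365.15; payment $949.46; balance $415.69
Month 4: opening $415.69; interest $19.24 → $434.93; payment $434.93; balance $0.00
Balance reaches $0.00 in month 4.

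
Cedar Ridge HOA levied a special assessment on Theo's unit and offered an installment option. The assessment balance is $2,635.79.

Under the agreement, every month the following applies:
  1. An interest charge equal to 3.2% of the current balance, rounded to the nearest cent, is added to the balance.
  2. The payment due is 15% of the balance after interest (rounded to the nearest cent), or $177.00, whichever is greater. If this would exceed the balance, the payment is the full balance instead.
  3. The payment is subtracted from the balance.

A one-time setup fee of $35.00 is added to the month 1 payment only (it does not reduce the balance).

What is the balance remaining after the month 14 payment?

$0.00

# | Opening | Interest | Payment | Fee | End bal
1 | $2,635.79 | $84.35 | $408.02 | $35.00 | $2,312.12
2 | $2,312.12 | $73.99 | $357.92 | — | $2,028.19
3 | $2,028.19 | $64.90 | $313.96 | — | $1,779.13
4 | $1,779.13 | $56.93 | $275.41 | — | $1,560.65
5 | $1,560.65 | $49.94 | $241.59 | — | $1,369.00
6 | $1,369.00 | $43.81 | $211.92 | — | $1,200.89
7 | $1,200.89 | $38.43 | $185.90 | — | $1,053.42
8 | $1,053.42 | $33.71 | $177.00 | — | $910.13
9 | $910.13 | $29.12 | $177.00 | — | $762.25
10 | $762.25 | $24.39 | $177.00 | — | $609.64
11 | $609.64 | $19.51 | $177.00 | — | $452.15
12 | $452.15 | $14.47 | $177.00 | — | $289.62
13 | $289.62 | $9.27 | $177.00 | — | $121.89
14 | $121.89 | $3.90 | $125.79 | — | $0.00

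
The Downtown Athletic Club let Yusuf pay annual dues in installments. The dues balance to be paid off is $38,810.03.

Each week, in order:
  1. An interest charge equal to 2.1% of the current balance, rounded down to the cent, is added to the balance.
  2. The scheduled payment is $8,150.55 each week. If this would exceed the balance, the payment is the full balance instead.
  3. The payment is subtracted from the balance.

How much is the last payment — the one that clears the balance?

# | Opening | Interest | Payment | End bal
1 | $38,810.03 | $815.01 | $8,150.55 | $31,474.49
2 | $31,474.49 | $660.96 | $8,150.55 | $23,984.90
3 | $23,984.90 | $503.68 | $8,150.55 | $16,338.03
4 | $16,338.03 | $343.09 | $8,150.55 | $8,530.57
5 | $8,530.57 | $179.14 | $8,150.55 | $559.16
6 | $559.16 | $11.74 | $570.90 | $0.00

$570.90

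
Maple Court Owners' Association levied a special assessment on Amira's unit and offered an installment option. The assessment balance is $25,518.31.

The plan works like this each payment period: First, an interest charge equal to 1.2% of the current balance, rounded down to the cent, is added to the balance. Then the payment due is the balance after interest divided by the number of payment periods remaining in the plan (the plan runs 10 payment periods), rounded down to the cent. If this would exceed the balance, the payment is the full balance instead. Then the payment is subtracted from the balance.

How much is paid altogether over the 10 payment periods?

$27,264.58

# | Opening | Interest | Payment | End bal
1 | $25,518.31 | $306.21 | $2,582.45 | $23,242.07
2 | $23,242.07 | $278.90 | $2,613.44 | $20,907.53
3 | $20,907.53 | $250.89 | $2,644.80 | $18,513.62
4 | $18,513.62 | $222.16 | $2,676.54 | $16,059.24
5 | $16,059.24 | $192.71 | $2,708.65 | $13,543.30
6 | $13,543.30 | $162.51 | $2,741.16 | $10,964.65
7 | $10,964.65 | $131.57 | $2,774.05 | $8,322.17
8 | $8,322.17 | $99.86 | $2,807.34 | $5,614.69
9 | $5,614.69 | $67.37 | $2,841.03 | $2,841.03
10 | $2,841.03 | $34.09 | $2,875.12 | $0.00
Total paid: $27,264.58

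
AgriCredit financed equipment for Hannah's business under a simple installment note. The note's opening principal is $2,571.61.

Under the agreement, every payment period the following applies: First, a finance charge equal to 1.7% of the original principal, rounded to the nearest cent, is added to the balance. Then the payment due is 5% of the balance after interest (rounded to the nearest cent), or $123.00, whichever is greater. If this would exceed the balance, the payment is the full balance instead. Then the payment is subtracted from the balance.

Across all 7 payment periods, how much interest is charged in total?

Payment period 1: $2,571.61 +$43.72 interest = $2,615.33; pay $130.77 → $2,484.56
Payment period 2: $2,484.56 +$43.72 interest = $2,528.28; pay $126.41 → $2,401.87
Payment period 3: $2,401.87 +$43.72 interest = $2,445.59; pay $123.00 → $2,322.59
Payment period 4: $2,322.59 +$43.72 interest = $2,366.31; pay $123.00 → $2,243.31
Payment period 5: $2,243.31 +$43.72 interest = $2,287.03; pay $123.00 → $2,164.03
Payment period 6: $2,164.03 +$43.72 interest = $2,207.75; pay $123.00 → $2,084.75
Payment period 7: $2,084.75 +$43.72 interest = $2,128.47; pay $123.00 → $2,005.47
Total interest: $43.72 + $43.72 + $43.72 + $43.72 + $43.72 + $43.72 + $43.72 = $306.04

$306.04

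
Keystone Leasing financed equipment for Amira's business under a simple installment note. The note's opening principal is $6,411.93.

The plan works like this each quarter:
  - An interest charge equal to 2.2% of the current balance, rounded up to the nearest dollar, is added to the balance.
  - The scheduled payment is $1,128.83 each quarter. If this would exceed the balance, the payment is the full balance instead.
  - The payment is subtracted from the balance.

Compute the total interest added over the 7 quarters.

$519.00

Quarter 1: $6,411.93 +$142.00 interest = $6,553.93; pay $1,128.83 → $5,425.10
Quarter 2: $5,425.10 +$120.00 interest = $5,545.10; pay $1,128.83 → $4,416.27
Quarter 3: $4,416.27 +$98.00 interest = $4,514.27; pay $1,128.83 → $3,385.44
Quarter 4: $3,385.44 +$75.00 interest = $3,460.44; pay $1,128.83 → $2,331.61
Quarter 5: $2,331.61 +$52.00 interest = $2,383.61; pay $1,128.83 → $1,254.78
Quarter 6: $1,254.78 +$28.00 interest = $1,282.78; pay $1,128.83 → $153.95
Quarter 7: $153.95 +$4.00 interest = $157.95; pay $157.95 → $0.00
Total interest: $142.00 + $120.00 + $98.00 + $75.00 + $52.00 + $28.00 + $4.00 = $519.00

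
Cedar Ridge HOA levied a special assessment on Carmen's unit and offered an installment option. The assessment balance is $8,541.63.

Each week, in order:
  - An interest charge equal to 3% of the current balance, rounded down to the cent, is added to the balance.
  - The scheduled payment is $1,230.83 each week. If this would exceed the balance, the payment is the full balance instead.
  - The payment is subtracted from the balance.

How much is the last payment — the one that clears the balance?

$1,106.10

Week 1: opening $8,541.63; interest $256.24 → $8,797.87; payment $1,230.83; balance $7,567.04
Week 2: opening $7,567.04; interest $227.01 → $7,794.05; payment $1,230.83; balance $6,563.22
Week 3: opening $6,563.22; interest $196.89 → $6,760.11; payment $1,230.83; balance $5,529.28
Week 4: opening $5,529.28; interest $165.87 → $5,695.15; payment $1,230.83; balance $4,464.32
Week 5: opening $4,464.32; interest $133.92 → $4,598.24; payment $1,230.83; balance $3,367.41
Week 6: opening $3,367.41; interest $101.02 → $3,468.43; payment $1,230.83; balance $2,237.60
Week 7: opening $2,237.60; interest $67.12 → $2,304.72; payment $1,230.83; balance $1,073.89
Week 8: opening $1,073.89; interest $32.21 → $1,106.10; payment $1,106.10; balance $0.00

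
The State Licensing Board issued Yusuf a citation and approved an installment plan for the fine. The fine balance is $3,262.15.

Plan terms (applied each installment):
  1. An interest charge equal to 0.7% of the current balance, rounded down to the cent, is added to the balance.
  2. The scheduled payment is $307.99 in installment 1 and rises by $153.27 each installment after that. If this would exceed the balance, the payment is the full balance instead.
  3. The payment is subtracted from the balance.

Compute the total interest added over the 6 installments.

Installment 1: opening $3,262.15; interest $22.83 → $3,284.98; payment $307.99; balance $2,976.99
Installment 2: opening $2,976.99; interest $20.83 → $2,997.82; payment $461.26; balance $2,536.56
Installment 3: opening $2,536.56; interest $17.75 → $2,554.31; payment $614.53; balance $1,939.78
Installment 4: opening $1,939.78; interest $13.57 → $1,953.35; payment $767.80; balance $1,185.55
Installment 5: opening $1,185.55; interest $8.29 → $1,193.84; payment $921.07; balance $272.77
Installment 6: opening $272.77; interest $1.90 → $274.67; payment $274.67; balance $0.00
Total interest: $22.83 + $20.83 + $17.75 + $13.57 + $8.29 + $1.90 = $85.17

$85.17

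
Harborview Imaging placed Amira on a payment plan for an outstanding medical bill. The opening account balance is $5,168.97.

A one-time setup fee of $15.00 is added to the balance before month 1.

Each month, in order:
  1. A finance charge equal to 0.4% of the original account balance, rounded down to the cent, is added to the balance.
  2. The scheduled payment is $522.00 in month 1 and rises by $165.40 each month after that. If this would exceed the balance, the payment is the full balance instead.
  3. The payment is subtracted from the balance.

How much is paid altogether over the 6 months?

$5,307.99

Month 1: opening $5,183.97; interest $20.67 → $5,204.64; payment $522.00; balance $4,682.64
Month 2: opening $4,682.64; interest $20.67 → $4,703.31; payment $687.40; balance $4,015.91
Month 3: opening $4,015.91; interest $20.67 → $4,036.58; payment $852.80; balance $3,183.78
Month 4: opening $3,183.78; interest $20.67 → $3,204.45; payment $1,018.20; balance $2,186.25
Month 5: opening $2,186.25; interest $20.67 → $2,206.92; payment $1,183.60; balance $1,023.32
Month 6: opening $1,023.32; interest $20.67 → $1,043.99; payment $1,043.99; balance $0.00
Total paid: $5,307.99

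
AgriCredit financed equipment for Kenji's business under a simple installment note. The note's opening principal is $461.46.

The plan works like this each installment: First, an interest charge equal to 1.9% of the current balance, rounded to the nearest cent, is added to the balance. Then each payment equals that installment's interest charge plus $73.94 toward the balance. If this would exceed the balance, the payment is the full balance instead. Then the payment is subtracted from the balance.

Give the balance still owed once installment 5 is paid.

$91.76

Installment 1: opening $461.46; interest $8.77 → $470.23; payment $82.71; balance $387.52
Installment 2: opening $387.52; interest $7.36 → $394.88; payment $81.30; balance $313.58
Installment 3: opening $313.58; interest $5.96 → $319.54; payment $79.90; balance $239.64
Installment 4: opening $239.64; interest $4.55 → $244.19; payment $78.49; balance $165.70
Installment 5: opening $165.70; interest $3.15 → $168.85; payment $77.09; balance $91.76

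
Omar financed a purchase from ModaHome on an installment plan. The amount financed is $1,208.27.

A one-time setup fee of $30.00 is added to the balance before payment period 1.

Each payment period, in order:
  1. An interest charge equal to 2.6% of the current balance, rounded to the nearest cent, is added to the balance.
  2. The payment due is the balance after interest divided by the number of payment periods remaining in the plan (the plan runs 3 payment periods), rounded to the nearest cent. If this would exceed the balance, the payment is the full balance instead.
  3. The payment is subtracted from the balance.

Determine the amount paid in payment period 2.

$434.50

Payment period 1: $1,238.27 +$32.20 interest = $1,270.47; pay $423.49 → $846.98
Payment period 2: $846.98 +$22.02 interest = $869.00; pay $434.50 → $434.50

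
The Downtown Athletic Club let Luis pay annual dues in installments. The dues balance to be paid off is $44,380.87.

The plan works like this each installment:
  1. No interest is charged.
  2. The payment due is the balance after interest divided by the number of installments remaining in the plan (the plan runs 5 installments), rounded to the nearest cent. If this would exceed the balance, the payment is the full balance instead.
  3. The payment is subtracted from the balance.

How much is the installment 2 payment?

Installment 1: opening $44,380.87; payment $8,876.17; balance $35,504.70
Installment 2: opening $35,504.70; payment $8,876.18; balance $26,628.52

$8,876.18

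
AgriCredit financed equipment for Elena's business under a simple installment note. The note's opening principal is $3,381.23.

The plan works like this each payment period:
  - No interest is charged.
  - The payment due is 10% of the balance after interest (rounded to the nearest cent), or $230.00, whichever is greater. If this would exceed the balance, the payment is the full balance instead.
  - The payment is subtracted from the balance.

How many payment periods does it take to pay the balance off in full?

# | Opening | Payment | End bal
1 | $3,381.23 | $338.12 | $3,043.11
2 | $3,043.11 | $304.31 | $2,738.80
3 | $2,738.80 | $273.88 | $2,464.92
4 | $2,464.92 | $246.49 | $2,218.43
5 | $2,218.43 | $230.00 | $1,988.43
6 | $1,988.43 | $230.00 | $1,758.43
7 | $1,758.43 | $230.00 | $1,528.43
8 | $1,528.43 | $230.00 | $1,298.43
9 | $1,298.43 | $230.00 | $1,068.43
10 | $1,068.43 | $230.00 | $838.43
11 | $838.43 | $230.00 | $608.43
12 | $608.43 | $230.00 | $378.43
13 | $378.43 | $230.00 | $148.43
14 | $148.43 | $148.43 | $0.00
Balance reaches $0.00 in payment period 14.

14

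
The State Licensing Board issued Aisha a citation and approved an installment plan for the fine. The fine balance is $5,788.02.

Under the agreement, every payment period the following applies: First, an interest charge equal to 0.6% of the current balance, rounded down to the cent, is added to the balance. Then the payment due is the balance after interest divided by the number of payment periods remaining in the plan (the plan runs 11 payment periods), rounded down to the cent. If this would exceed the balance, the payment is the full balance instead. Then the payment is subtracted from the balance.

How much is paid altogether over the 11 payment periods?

$6,000.56

Payment period 1: opening $5,788.02; interest $34.72 → $5,822.74; payment $529.34; balance $5,293.40
Payment period 2: opening $5,293.40; interest $31.76 → $5,325.16; payment $532.51; balance $4,792.65
Payment period 3: opening $4,792.65; interest $28.75 → $4,821.40; payment $535.71; balance $4,285.69
Payment period 4: opening $4,285.69; interest $25.71 → $4,311.40; payment $538.92; balance $3,772.48
Payment period 5: opening $3,772.48; interest $22.63 → $3,795.11; payment $542.15; balance $3,252.96
Payment period 6: opening $3,252.96; interest $19.51 → $3,272.47; payment $545.41; balance $2,727.06
Payment period 7: opening $2,727.06; interest $16.36 → $2,743.42; payment $548.68; balance $2,194.74
Payment period 8: opening $2,194.74; interest $13.16 → $2,207.90; payment $551.97; balance $1,655.93
Payment period 9: opening $1,655.93; interest $9.93 → $1,665.86; payment $555.28; balance $1,110.58
Payment period 10: opening $1,110.58; interest $6.66 → $1,117.24; payment $558.62; balance $558.62
Payment period 11: opening $558.62; interest $3.35 → $561.97; payment $561.97; balance $0.00
Total paid: $6,000.56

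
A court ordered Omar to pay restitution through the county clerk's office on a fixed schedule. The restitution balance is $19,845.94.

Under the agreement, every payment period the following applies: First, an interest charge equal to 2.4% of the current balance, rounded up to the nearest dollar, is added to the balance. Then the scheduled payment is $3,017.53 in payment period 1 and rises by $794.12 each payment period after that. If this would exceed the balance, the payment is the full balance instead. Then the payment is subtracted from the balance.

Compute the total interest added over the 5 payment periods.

$1,567.00

# | Opening | Interest | Payment | End bal
1 | $19,845.94 | $477.00 | $3,017.53 | $17,305.41
2 | $17,305.41 | $416.00 | $3,811.65 | $13,909.76
3 | $13,909.76 | $334.00 | $4,605.77 | $9,637.99
4 | $9,637.99 | $232.00 | $5,399.89 | $4,470.10
5 | $4,470.10 | $108.00 | $4,578.10 | $0.00
Total interest: $477.00 + $416.00 + $334.00 + $232.00 + $108.00 = $1,567.00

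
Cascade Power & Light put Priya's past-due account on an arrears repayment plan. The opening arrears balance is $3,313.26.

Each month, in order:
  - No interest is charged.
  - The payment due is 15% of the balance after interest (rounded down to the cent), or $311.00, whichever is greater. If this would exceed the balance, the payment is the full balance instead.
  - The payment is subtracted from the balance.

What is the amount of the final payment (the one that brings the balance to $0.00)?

$168.77

Month 1: opening $3,313.26; payment $496.98; balance $2,816.28
Month 2: opening $2,816.28; payment $422.44; balance $2,393.84
Month 3: opening $2,393.84; payment $359.07; balance $2,034.77
Month 4: opening $2,034.77; payment $311.00; balance $1,723.77
Month 5: opening $1,723.77; payment $311.00; balance $1,412.77
Month 6: opening $1,412.77; payment $311.00; balance $1,101.77
Month 7: opening $1,101.77; payment $311.00; balance $790.77
Month 8: opening $790.77; payment $311.00; balance $479.77
Month 9: opening $479.77; payment $311.00; balance $168.77
Month 10: opening $168.77; payment $168.77; balance $0.00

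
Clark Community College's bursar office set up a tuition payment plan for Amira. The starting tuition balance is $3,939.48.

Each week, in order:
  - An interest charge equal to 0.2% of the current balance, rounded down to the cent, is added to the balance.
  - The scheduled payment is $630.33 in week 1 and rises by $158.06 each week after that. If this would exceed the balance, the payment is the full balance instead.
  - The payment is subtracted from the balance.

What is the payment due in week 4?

$1,104.51

Week 1: opening $3,939.48; interest $7.87 → $3,947.35; payment $630.33; balance $3,317.02
Week 2: opening $3,317.02; interest $6.63 → $3,323.65; payment $788.39; balance $2,535.26
Week 3: opening $2,535.26; interest $5.07 → $2,540.33; payment $946.45; balance $1,593.88
Week 4: opening $1,593.88; interest $3.18 → $1,597.06; payment $1,104.51; balance $492.55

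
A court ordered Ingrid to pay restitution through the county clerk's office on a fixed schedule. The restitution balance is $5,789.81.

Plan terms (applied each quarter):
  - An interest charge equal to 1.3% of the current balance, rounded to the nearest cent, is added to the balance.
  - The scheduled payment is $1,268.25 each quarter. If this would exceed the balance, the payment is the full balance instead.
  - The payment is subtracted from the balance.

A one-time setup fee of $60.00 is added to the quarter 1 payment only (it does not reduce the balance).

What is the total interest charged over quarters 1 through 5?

$219.22

Quarter 1: $5,789.81 +$75.27 interest = $5,865.08; pay $1,268.25 (+ $60.00 fee) → $4,596.83
Quarter 2: $4,596.83 +$59.76 interest = $4,656.59; pay $1,268.25 → $3,388.34
Quarter 3: $3,388.34 +$44.05 interest = $3,432.39; pay $1,268.25 → $2,164.14
Quarter 4: $2,164.14 +$28.13 interest = $2,192.27; pay $1,268.25 → $924.02
Quarter 5: $924.02 +$12.01 interest = $936.03; pay $936.03 → $0.00
Total interest: $75.27 + $59.76 + $44.05 + $28.13 + $12.01 = $219.22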